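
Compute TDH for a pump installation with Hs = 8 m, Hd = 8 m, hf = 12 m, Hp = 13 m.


TDH = Hs + Hd + hf + Hp = 8 + 8 + 12 + 13 = 41

41 m


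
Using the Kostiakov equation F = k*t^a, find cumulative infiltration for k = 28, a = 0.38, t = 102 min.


F = k * t^a = 28 * 102^0.38
F = 28 * 5.797865

162.3402 mm


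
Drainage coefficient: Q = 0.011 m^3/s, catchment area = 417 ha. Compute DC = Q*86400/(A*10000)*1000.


DC = Q * 86400 / (A * 10000) * 1000
DC = 0.011 * 86400 / (417 * 10000) * 1000
DC = 950400.0000 / 4170000

0.2279 mm/day


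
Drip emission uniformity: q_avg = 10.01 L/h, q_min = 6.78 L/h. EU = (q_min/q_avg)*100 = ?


EU = (q_min/q_avg)*100 = (6.78/10.01)*100 = 67.7323%

67.7323 %


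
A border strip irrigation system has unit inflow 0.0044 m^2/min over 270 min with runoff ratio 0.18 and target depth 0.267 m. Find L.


L = q*t/((1+r)*Z)
L = 0.0044*270/((1+0.18)*0.267)
L = 1.188/0.31506

3.7707 m


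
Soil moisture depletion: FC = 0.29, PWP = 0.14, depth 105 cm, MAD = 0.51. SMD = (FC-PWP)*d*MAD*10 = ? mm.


SMD = (FC - PWP) * d * MAD * 10
SMD = (0.29 - 0.14) * 105 * 0.51 * 10
SMD = 0.1500 * 105 * 0.51 * 10

80.3250 mm


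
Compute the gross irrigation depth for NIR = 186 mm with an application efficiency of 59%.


Ea = 59% = 0.59
GID = NIR / Ea = 186 / 0.59 = 315.2542 mm

315.2542 mm


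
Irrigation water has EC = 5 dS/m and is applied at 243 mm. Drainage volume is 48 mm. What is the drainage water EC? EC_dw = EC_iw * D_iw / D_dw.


EC_dw = EC_iw * D_iw / D_dw
EC_dw = 5 * 243 / 48
EC_dw = 1215 / 48

25.3125 dS/m


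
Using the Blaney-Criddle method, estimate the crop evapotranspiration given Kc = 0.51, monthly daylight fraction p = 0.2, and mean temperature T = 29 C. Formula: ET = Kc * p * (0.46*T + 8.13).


ET = Kc * p * (0.46*T + 8.13)
ET = 0.51 * 0.2 * (0.46*29 + 8.13)
ET = 0.51 * 0.2 * 21.4700

2.1899 mm/day


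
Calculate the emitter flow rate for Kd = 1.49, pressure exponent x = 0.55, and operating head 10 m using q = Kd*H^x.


q = Kd * H^x = 1.49 * 10^0.55 = 1.49 * 3.548134

5.2867 L/h


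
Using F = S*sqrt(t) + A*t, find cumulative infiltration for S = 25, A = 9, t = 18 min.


F = S*sqrt(t) + A*t
F = 25*sqrt(18) + 9*18
F = 25*4.242641 + 162

268.0660 mm


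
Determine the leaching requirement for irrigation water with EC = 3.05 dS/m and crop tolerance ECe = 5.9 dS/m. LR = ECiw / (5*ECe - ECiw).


LR = ECiw / (5*ECe - ECiw)
LR = 3.05 / (5*5.9 - 3.05)
LR = 3.05 / 26.4500

0.1153


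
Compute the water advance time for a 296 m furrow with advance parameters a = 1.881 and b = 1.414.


t = (L/a)^(1/b)
t = (296/1.881)^(1/1.414)
t = 157.363105^(1/1.414)

35.7832 min


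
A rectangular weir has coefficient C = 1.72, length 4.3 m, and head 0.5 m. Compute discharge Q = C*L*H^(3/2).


Q = C * L * H^(3/2) = 1.72 * 4.3 * 0.5^1.5 = 1.72 * 4.3 * 0.353553

2.6149 m^3/s


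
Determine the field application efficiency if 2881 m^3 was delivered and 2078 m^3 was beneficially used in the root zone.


Ea = V_root / V_field * 100 = 2078 / 2881 * 100 = 72.1277%

72.1277 %


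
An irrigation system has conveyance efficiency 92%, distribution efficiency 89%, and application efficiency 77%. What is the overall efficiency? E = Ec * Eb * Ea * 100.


Ec = 0.92, Eb = 0.89, Ea = 0.77
E = 0.92 * 0.89 * 0.77 * 100 = 63.0476%

63.0476 %


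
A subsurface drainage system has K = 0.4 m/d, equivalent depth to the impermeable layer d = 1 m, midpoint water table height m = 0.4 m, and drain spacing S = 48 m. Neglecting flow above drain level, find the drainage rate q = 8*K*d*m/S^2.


q = 8*K*d*m/S^2
q = 8*0.4*1*0.4/48^2
q = 1.2800 / 2304

5.5556e-04 m/d


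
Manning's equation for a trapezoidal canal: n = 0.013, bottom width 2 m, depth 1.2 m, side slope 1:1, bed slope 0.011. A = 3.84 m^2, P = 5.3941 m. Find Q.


R = A/P = 3.84/5.3941 = 0.711889
Q = (1/0.013) * 3.84 * 0.711889^(2/3) * 0.011^0.5

24.6997 m^3/s


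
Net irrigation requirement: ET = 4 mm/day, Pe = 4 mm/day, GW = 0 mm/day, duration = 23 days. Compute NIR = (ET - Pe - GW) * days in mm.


Daily deficit = ET - Pe - GW = 4 - 4 - 0 = 0 mm/day
NIR = 0 * 23 = 0 mm

0 mm


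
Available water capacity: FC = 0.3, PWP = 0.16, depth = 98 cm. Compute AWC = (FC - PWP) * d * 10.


AWC = (FC - PWP) * d * 10
AWC = (0.3 - 0.16) * 98 * 10
AWC = 0.1400 * 98 * 10

137.2000 mm


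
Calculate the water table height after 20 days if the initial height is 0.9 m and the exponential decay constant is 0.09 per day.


m = m0 * exp(-k*t)
m = 0.9 * exp(-0.09 * 20)
m = 0.9 * exp(-1.8000)

0.1488 m


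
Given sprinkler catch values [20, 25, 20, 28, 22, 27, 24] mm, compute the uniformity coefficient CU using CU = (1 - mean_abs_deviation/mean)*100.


mean = 23.714286 mm
MAD = 2.612245 mm
CU = (1 - 2.612245/23.714286)*100

88.9845 %


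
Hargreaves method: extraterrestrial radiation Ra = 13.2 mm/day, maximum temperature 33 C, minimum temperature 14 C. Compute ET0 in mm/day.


Tmean = (Tmax + Tmin)/2 = (33 + 14)/2 = 23.5
ET0 = 0.0023 * 13.2 * (23.5 + 17.8) * sqrt(33 - 14)
ET0 = 0.0023 * 13.2 * 41.3 * 4.358899

5.4655 mm/day


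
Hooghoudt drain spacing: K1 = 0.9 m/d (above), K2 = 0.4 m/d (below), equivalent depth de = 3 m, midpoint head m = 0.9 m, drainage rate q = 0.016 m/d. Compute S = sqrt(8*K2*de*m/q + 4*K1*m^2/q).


S^2 = 8*K2*de*m/q + 4*K1*m^2/q
S^2 = 8*0.4*3*0.9/0.016 + 4*0.9*0.9^2/0.016
S = sqrt(722.2500)

26.8747 m


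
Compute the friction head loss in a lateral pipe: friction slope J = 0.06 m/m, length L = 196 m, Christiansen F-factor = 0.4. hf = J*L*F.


hf = J * L * F = 0.06 * 196 * 0.4 = 4.7040 m

4.7040 m


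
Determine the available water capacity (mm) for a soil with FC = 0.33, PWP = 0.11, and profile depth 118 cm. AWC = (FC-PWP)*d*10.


AWC = (FC - PWP) * d * 10
AWC = (0.33 - 0.11) * 118 * 10
AWC = 0.2200 * 118 * 10

259.6000 mm


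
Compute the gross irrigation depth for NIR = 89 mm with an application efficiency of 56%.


Ea = 56% = 0.56
GID = NIR / Ea = 89 / 0.56 = 158.9286 mm

158.9286 mm


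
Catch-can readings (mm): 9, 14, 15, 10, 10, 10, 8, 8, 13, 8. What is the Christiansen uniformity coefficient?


mean = 10.500000 mm
MAD = 2.100000 mm
CU = (1 - 2.100000/10.500000)*100

80.0000 %


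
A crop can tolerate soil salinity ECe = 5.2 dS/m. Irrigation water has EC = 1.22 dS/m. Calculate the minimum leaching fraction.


LR = ECiw / (5*ECe - ECiw)
LR = 1.22 / (5*5.2 - 1.22)
LR = 1.22 / 24.7800

0.0492


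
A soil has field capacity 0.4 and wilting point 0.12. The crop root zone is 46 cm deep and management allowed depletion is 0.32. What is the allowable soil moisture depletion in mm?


SMD = (FC - PWP) * d * MAD * 10
SMD = (0.4 - 0.12) * 46 * 0.32 * 10
SMD = 0.2800 * 46 * 0.32 * 10

41.2160 mm


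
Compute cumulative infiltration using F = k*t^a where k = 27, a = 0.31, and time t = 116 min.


F = k * t^a = 27 * 116^0.31
F = 27 * 4.364977

117.8544 mm


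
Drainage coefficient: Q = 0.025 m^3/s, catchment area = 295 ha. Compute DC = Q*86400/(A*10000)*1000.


DC = Q * 86400 / (A * 10000) * 1000
DC = 0.025 * 86400 / (295 * 10000) * 1000
DC = 2160000.0000 / 2950000

0.7322 mm/day


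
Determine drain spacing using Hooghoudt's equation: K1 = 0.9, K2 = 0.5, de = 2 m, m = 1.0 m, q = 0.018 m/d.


S^2 = 8*K2*de*m/q + 4*K1*m^2/q
S^2 = 8*0.5*2*1.0/0.018 + 4*0.9*1.0^2/0.018
S = sqrt(644.4444)

25.3859 m


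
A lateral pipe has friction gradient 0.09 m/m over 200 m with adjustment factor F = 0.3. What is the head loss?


hf = J * L * F = 0.09 * 200 * 0.3 = 5.4000 m

5.4000 m


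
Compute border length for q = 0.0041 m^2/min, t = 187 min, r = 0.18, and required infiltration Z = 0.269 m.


L = q*t/((1+r)*Z)
L = 0.0041*187/((1+0.18)*0.269)
L = 0.7667/0.31742

2.4154 m


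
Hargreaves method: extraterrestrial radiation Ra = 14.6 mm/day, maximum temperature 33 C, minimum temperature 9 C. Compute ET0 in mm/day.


Tmean = (Tmax + Tmin)/2 = (33 + 9)/2 = 21.0
ET0 = 0.0023 * 14.6 * (21.0 + 17.8) * sqrt(33 - 9)
ET0 = 0.0023 * 14.6 * 38.8 * 4.898979

6.3829 mm/day


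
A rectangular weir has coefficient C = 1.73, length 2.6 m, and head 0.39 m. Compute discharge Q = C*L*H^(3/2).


Q = C * L * H^(3/2) = 1.73 * 2.6 * 0.39^1.5 = 1.73 * 2.6 * 0.243555

1.0955 m^3/s


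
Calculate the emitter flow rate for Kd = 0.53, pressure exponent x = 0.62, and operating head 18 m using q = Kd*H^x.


q = Kd * H^x = 0.53 * 18^0.62 = 0.53 * 6.001626

3.1809 L/h


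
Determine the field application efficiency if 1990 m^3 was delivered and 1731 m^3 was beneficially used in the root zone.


Ea = V_root / V_field * 100 = 1731 / 1990 * 100 = 86.9849%

86.9849 %


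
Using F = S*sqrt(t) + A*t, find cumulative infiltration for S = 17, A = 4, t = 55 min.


F = S*sqrt(t) + A*t
F = 17*sqrt(55) + 4*55
F = 17*7.416198 + 220

346.0754 mm


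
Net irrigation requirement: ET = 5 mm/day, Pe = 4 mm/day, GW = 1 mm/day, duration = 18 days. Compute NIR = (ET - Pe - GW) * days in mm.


Daily deficit = ET - Pe - GW = 5 - 4 - 1 = 0 mm/day
NIR = 0 * 18 = 0 mm

0 mm


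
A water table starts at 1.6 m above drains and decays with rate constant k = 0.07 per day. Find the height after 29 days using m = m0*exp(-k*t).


m = m0 * exp(-k*t)
m = 1.6 * exp(-0.07 * 29)
m = 1.6 * exp(-2.0300)

0.2101 m


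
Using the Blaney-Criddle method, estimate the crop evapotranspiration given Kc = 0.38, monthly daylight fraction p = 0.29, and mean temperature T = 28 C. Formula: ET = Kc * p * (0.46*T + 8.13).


ET = Kc * p * (0.46*T + 8.13)
ET = 0.38 * 0.29 * (0.46*28 + 8.13)
ET = 0.38 * 0.29 * 21.0100

2.3153 mm/day


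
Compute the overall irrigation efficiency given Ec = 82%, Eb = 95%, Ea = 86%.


Ec = 0.82, Eb = 0.95, Ea = 0.86
E = 0.82 * 0.95 * 0.86 * 100 = 66.9940%

66.9940 %


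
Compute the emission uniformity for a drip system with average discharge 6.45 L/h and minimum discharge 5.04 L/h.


EU = (q_min/q_avg)*100 = (5.04/6.45)*100 = 78.1395%

78.1395 %


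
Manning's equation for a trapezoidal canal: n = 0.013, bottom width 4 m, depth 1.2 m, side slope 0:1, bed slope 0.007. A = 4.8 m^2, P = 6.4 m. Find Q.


R = A/P = 4.8/6.4 = 0.750000
Q = (1/0.013) * 4.8 * 0.750000^(2/3) * 0.007^0.5

25.5008 m^3/s


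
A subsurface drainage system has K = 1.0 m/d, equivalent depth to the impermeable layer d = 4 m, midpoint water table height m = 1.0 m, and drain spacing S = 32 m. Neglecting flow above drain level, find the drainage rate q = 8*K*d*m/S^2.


q = 8*K*d*m/S^2
q = 8*1.0*4*1.0/32^2
q = 32.0000 / 1024

0.0312 m/d


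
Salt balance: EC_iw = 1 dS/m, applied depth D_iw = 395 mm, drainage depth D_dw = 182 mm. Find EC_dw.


EC_dw = EC_iw * D_iw / D_dw
EC_dw = 1 * 395 / 182
EC_dw = 395 / 182

2.1703 dS/m


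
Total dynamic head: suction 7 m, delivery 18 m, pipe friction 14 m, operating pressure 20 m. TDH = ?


TDH = Hs + Hd + hf + Hp = 7 + 18 + 14 + 20 = 59

59 m


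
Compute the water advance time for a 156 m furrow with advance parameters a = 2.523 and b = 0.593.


t = (L/a)^(1/b)
t = (156/2.523)^(1/0.593)
t = 61.831153^(1/0.593)

1048.5418 min


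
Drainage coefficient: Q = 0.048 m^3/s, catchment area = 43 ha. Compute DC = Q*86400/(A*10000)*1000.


DC = Q * 86400 / (A * 10000) * 1000
DC = 0.048 * 86400 / (43 * 10000) * 1000
DC = 4147200.0000 / 430000

9.6447 mm/day


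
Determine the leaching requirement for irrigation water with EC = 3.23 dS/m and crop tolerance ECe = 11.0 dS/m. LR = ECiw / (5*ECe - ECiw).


LR = ECiw / (5*ECe - ECiw)
LR = 3.23 / (5*11.0 - 3.23)
LR = 3.23 / 51.7700

0.0624


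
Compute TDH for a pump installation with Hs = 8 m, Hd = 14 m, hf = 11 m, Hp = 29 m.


TDH = Hs + Hd + hf + Hp = 8 + 14 + 11 + 29 = 62

62 m


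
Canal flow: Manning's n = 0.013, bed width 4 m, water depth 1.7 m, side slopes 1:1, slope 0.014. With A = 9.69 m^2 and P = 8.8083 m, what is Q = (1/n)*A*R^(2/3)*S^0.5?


R = A/P = 9.69/8.8083 = 1.100099
Q = (1/0.013) * 9.69 * 1.100099^(2/3) * 0.014^0.5

93.9865 m^3/s


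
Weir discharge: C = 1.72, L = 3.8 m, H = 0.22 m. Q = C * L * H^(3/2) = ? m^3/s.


Q = C * L * H^(3/2) = 1.72 * 3.8 * 0.22^1.5 = 1.72 * 3.8 * 0.103189

0.6744 m^3/s


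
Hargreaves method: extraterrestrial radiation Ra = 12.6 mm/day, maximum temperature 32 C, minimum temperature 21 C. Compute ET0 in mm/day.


Tmean = (Tmax + Tmin)/2 = (32 + 21)/2 = 26.5
ET0 = 0.0023 * 12.6 * (26.5 + 17.8) * sqrt(32 - 21)
ET0 = 0.0023 * 12.6 * 44.3 * 3.316625

4.2579 mm/day


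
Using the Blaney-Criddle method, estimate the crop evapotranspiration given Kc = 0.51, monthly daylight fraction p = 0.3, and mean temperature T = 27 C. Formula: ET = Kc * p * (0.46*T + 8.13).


ET = Kc * p * (0.46*T + 8.13)
ET = 0.51 * 0.3 * (0.46*27 + 8.13)
ET = 0.51 * 0.3 * 20.5500

3.1442 mm/day


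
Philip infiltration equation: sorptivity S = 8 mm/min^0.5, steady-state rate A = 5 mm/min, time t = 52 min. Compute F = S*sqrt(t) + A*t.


F = S*sqrt(t) + A*t
F = 8*sqrt(52) + 5*52
F = 8*7.211103 + 260

317.6888 mm


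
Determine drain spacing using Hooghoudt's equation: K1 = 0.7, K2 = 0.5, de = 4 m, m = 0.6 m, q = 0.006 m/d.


S^2 = 8*K2*de*m/q + 4*K1*m^2/q
S^2 = 8*0.5*4*0.6/0.006 + 4*0.7*0.6^2/0.006
S = sqrt(1768.0000)

42.0476 m


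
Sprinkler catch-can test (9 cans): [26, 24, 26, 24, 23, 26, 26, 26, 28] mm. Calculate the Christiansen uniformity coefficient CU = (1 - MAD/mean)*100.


mean = 25.444444 mm
MAD = 1.185185 mm
CU = (1 - 1.185185/25.444444)*100

95.3421 %


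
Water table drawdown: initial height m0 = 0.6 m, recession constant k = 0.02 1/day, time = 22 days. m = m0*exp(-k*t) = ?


m = m0 * exp(-k*t)
m = 0.6 * exp(-0.02 * 22)
m = 0.6 * exp(-0.4400)

0.3864 m


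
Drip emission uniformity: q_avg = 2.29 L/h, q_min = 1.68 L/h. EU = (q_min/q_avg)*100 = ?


EU = (q_min/q_avg)*100 = (1.68/2.29)*100 = 73.3624%

73.3624 %


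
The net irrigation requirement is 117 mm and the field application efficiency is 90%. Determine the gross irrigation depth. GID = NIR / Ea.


Ea = 90% = 0.9
GID = NIR / Ea = 117 / 0.9 = 130.0000 mm

130.0000 mm


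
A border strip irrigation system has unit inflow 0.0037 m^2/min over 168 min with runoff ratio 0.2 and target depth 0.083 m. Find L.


L = q*t/((1+r)*Z)
L = 0.0037*168/((1+0.2)*0.083)
L = 0.6216/0.0996

6.2410 m


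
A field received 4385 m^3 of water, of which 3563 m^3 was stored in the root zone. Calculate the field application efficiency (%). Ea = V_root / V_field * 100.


Ea = V_root / V_field * 100 = 3563 / 4385 * 100 = 81.2543%

81.2543 %


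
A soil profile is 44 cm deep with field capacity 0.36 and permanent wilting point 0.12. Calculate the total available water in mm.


AWC = (FC - PWP) * d * 10
AWC = (0.36 - 0.12) * 44 * 10
AWC = 0.2400 * 44 * 10

105.6000 mm


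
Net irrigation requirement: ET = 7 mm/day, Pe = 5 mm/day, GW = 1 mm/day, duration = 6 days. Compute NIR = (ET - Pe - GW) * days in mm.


Daily deficit = ET - Pe - GW = 7 - 5 - 1 = 1 mm/day
NIR = 1 * 6 = 6 mm

6.0000 mm


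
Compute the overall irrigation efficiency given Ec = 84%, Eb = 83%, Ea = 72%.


Ec = 0.84, Eb = 0.83, Ea = 0.72
E = 0.84 * 0.83 * 0.72 * 100 = 50.1984%

50.1984 %


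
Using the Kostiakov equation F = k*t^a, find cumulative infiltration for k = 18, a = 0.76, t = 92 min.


F = k * t^a = 18 * 92^0.76
F = 18 * 31.079838

559.4371 mm


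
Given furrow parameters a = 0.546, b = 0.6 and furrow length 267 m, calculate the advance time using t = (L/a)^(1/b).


t = (L/a)^(1/b)
t = (267/0.546)^(1/0.6)
t = 489.010989^(1/0.6)

30352.7257 min


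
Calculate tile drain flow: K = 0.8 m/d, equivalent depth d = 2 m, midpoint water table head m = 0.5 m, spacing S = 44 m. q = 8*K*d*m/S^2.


q = 8*K*d*m/S^2
q = 8*0.8*2*0.5/44^2
q = 6.4000 / 1936

0.0033 m/d


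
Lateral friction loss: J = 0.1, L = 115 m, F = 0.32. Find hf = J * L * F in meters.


hf = J * L * F = 0.1 * 115 * 0.32 = 3.6800 m

3.6800 m


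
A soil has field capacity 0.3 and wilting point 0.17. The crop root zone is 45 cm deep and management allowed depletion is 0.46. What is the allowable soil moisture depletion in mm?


SMD = (FC - PWP) * d * MAD * 10
SMD = (0.3 - 0.17) * 45 * 0.46 * 10
SMD = 0.1300 * 45 * 0.46 * 10

26.9100 mm


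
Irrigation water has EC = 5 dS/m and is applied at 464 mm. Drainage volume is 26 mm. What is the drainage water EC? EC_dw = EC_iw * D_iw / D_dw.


EC_dw = EC_iw * D_iw / D_dw
EC_dw = 5 * 464 / 26
EC_dw = 2320 / 26

89.2308 dS/m


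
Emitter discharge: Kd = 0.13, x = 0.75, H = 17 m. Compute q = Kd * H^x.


q = Kd * H^x = 0.13 * 17^0.75 = 0.13 * 8.372144

1.0884 L/h


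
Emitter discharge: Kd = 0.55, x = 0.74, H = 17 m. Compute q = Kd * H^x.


q = Kd * H^x = 0.55 * 17^0.74 = 0.55 * 8.138272

4.4760 L/h


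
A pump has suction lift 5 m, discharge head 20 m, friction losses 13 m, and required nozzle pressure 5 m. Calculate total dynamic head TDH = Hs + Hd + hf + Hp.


TDH = Hs + Hd + hf + Hp = 5 + 20 + 13 + 5 = 43

43 m


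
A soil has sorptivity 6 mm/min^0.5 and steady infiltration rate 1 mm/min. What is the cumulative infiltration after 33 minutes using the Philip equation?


F = S*sqrt(t) + A*t
F = 6*sqrt(33) + 1*33
F = 6*5.744563 + 33

67.4674 mm


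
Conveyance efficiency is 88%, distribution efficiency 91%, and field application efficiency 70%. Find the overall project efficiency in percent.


Ec = 0.88, Eb = 0.91, Ea = 0.7
E = 0.88 * 0.91 * 0.7 * 100 = 56.0560%

56.0560 %


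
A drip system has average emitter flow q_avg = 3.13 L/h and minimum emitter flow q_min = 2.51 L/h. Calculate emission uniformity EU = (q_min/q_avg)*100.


EU = (q_min/q_avg)*100 = (2.51/3.13)*100 = 80.1917%

80.1917 %


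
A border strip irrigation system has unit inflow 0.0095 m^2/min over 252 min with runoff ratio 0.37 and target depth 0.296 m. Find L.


L = q*t/((1+r)*Z)
L = 0.0095*252/((1+0.37)*0.296)
L = 2.394/0.40552

5.9035 m


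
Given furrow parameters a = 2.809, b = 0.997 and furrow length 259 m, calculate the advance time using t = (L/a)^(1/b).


t = (L/a)^(1/b)
t = (259/2.809)^(1/0.997)
t = 92.203631^(1/0.997)

93.4674 min


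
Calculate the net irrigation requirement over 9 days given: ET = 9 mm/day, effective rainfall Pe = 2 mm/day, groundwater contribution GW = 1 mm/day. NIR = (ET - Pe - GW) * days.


Daily deficit = ET - Pe - GW = 9 - 2 - 1 = 6 mm/day
NIR = 6 * 9 = 54 mm

54.0000 mm


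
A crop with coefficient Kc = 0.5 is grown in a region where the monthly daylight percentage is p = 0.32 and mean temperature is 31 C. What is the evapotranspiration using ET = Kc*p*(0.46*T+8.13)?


ET = Kc * p * (0.46*T + 8.13)
ET = 0.5 * 0.32 * (0.46*31 + 8.13)
ET = 0.5 * 0.32 * 22.3900

3.5824 mm/day


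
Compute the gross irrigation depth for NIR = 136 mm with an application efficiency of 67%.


Ea = 67% = 0.67
GID = NIR / Ea = 136 / 0.67 = 202.9851 mm

202.9851 mm


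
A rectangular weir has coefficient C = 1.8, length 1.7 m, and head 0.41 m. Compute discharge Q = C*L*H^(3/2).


Q = C * L * H^(3/2) = 1.8 * 1.7 * 0.41^1.5 = 1.8 * 1.7 * 0.262528

0.8033 m^3/s


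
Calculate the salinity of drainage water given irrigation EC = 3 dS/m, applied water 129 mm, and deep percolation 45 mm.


EC_dw = EC_iw * D_iw / D_dw
EC_dw = 3 * 129 / 45
EC_dw = 387 / 45

8.6000 dS/m


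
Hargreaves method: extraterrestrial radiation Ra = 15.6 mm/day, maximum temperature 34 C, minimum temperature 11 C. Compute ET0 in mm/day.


Tmean = (Tmax + Tmin)/2 = (34 + 11)/2 = 22.5
ET0 = 0.0023 * 15.6 * (22.5 + 17.8) * sqrt(34 - 11)
ET0 = 0.0023 * 15.6 * 40.3 * 4.795832

6.9346 mm/day


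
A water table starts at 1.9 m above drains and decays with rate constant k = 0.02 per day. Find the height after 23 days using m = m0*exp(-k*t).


m = m0 * exp(-k*t)
m = 1.9 * exp(-0.02 * 23)
m = 1.9 * exp(-0.4600)

1.1994 m


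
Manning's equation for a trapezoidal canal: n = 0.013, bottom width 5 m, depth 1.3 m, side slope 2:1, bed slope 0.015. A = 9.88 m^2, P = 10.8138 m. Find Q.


R = A/P = 9.88/10.8138 = 0.913647
Q = (1/0.013) * 9.88 * 0.913647^(2/3) * 0.015^0.5

87.6418 m^3/s


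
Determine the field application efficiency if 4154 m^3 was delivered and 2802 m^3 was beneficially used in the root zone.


Ea = V_root / V_field * 100 = 2802 / 4154 * 100 = 67.4531%

67.4531 %


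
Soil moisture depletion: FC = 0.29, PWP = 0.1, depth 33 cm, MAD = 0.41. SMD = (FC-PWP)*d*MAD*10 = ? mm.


SMD = (FC - PWP) * d * MAD * 10
SMD = (0.29 - 0.1) * 33 * 0.41 * 10
SMD = 0.1900 * 33 * 0.41 * 10

25.7070 mm


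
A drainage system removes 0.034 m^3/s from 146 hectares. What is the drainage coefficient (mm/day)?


DC = Q * 86400 / (A * 10000) * 1000
DC = 0.034 * 86400 / (146 * 10000) * 1000
DC = 2937600.0000 / 1460000

2.0121 mm/day


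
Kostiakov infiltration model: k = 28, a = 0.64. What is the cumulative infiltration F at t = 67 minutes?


F = k * t^a = 28 * 67^0.64
F = 28 * 14.746463

412.9010 mm


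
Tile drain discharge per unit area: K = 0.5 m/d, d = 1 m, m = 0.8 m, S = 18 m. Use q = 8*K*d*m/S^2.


q = 8*K*d*m/S^2
q = 8*0.5*1*0.8/18^2
q = 3.2000 / 324

0.0099 m/d


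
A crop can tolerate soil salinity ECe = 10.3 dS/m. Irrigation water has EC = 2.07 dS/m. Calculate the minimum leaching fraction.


LR = ECiw / (5*ECe - ECiw)
LR = 2.07 / (5*10.3 - 2.07)
LR = 2.07 / 49.4300

0.0419


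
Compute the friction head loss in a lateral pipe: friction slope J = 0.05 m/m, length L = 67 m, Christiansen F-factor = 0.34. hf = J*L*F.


hf = J * L * F = 0.05 * 67 * 0.34 = 1.1390 m

1.1390 m


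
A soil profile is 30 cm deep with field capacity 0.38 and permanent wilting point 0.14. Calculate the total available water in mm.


AWC = (FC - PWP) * d * 10
AWC = (0.38 - 0.14) * 30 * 10
AWC = 0.2400 * 30 * 10

72.0000 mm


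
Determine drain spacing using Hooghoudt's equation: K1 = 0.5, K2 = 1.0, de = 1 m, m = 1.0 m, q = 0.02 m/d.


S^2 = 8*K2*de*m/q + 4*K1*m^2/q
S^2 = 8*1.0*1*1.0/0.02 + 4*0.5*1.0^2/0.02
S = sqrt(500.0000)

22.3607 m


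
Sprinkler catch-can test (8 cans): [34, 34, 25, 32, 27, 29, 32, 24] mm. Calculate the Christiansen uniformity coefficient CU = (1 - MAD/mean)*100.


mean = 29.625000 mm
MAD = 3.375000 mm
CU = (1 - 3.375000/29.625000)*100

88.6076 %


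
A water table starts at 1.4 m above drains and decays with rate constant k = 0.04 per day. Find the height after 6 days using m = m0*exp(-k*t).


m = m0 * exp(-k*t)
m = 1.4 * exp(-0.04 * 6)
m = 1.4 * exp(-0.2400)

1.1013 m


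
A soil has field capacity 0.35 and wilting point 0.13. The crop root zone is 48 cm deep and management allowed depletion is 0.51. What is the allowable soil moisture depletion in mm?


SMD = (FC - PWP) * d * MAD * 10
SMD = (0.35 - 0.13) * 48 * 0.51 * 10
SMD = 0.2200 * 48 * 0.51 * 10

53.8560 mm


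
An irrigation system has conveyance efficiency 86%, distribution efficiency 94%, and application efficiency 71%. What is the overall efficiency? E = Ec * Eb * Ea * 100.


Ec = 0.86, Eb = 0.94, Ea = 0.71
E = 0.86 * 0.94 * 0.71 * 100 = 57.3964%

57.3964 %


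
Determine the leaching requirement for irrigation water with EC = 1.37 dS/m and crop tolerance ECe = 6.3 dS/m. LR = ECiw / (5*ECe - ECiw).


LR = ECiw / (5*ECe - ECiw)
LR = 1.37 / (5*6.3 - 1.37)
LR = 1.37 / 30.1300

0.0455


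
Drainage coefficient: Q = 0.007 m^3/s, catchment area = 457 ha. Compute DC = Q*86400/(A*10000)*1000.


DC = Q * 86400 / (A * 10000) * 1000
DC = 0.007 * 86400 / (457 * 10000) * 1000
DC = 604800.0000 / 4570000

0.1323 mm/day


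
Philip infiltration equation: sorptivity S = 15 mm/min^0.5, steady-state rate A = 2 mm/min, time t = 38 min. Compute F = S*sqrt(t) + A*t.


F = S*sqrt(t) + A*t
F = 15*sqrt(38) + 2*38
F = 15*6.164414 + 76

168.4662 mm


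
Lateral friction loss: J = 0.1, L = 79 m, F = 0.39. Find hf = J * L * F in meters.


hf = J * L * F = 0.1 * 79 * 0.39 = 3.0810 m

3.0810 m


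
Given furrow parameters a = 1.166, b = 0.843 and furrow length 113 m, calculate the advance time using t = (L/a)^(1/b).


t = (L/a)^(1/b)
t = (113/1.166)^(1/0.843)
t = 96.912521^(1/0.843)

227.1551 min


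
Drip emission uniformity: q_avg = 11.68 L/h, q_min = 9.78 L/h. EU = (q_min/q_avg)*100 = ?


EU = (q_min/q_avg)*100 = (9.78/11.68)*100 = 83.7329%

83.7329 %


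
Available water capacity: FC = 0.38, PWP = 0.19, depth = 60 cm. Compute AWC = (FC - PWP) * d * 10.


AWC = (FC - PWP) * d * 10
AWC = (0.38 - 0.19) * 60 * 10
AWC = 0.1900 * 60 * 10

114.0000 mm


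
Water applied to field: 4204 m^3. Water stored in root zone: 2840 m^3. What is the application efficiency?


Ea = V_root / V_field * 100 = 2840 / 4204 * 100 = 67.5547%

67.5547 %


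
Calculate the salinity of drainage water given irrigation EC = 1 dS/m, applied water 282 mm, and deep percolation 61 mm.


EC_dw = EC_iw * D_iw / D_dw
EC_dw = 1 * 282 / 61
EC_dw = 282 / 61

4.6230 dS/m


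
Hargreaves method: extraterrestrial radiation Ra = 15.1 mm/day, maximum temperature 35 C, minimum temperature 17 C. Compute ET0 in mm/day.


Tmean = (Tmax + Tmin)/2 = (35 + 17)/2 = 26.0
ET0 = 0.0023 * 15.1 * (26.0 + 17.8) * sqrt(35 - 17)
ET0 = 0.0023 * 15.1 * 43.8 * 4.242641

6.4538 mm/day


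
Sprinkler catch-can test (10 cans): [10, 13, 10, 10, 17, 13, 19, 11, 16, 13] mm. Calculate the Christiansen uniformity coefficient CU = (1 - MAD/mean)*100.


mean = 13.200000 mm
MAD = 2.480000 mm
CU = (1 - 2.480000/13.200000)*100

81.2121 %


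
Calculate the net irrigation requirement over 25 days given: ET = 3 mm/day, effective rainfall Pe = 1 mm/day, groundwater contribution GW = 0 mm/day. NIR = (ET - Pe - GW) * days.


Daily deficit = ET - Pe - GW = 3 - 1 - 0 = 2 mm/day
NIR = 2 * 25 = 50 mm

50.0000 mm


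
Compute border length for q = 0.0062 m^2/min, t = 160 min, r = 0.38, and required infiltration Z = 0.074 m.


L = q*t/((1+r)*Z)
L = 0.0062*160/((1+0.38)*0.074)
L = 0.992/0.10212

9.7141 m


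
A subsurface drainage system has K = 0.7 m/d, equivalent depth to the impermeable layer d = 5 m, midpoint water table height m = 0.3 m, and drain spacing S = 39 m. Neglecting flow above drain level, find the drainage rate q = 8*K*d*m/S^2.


q = 8*K*d*m/S^2
q = 8*0.7*5*0.3/39^2
q = 8.4000 / 1521

0.0055 m/d


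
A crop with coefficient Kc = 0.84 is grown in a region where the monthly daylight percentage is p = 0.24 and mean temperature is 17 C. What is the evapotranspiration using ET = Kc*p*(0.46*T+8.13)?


ET = Kc * p * (0.46*T + 8.13)
ET = 0.84 * 0.24 * (0.46*17 + 8.13)
ET = 0.84 * 0.24 * 15.9500

3.2155 mm/day


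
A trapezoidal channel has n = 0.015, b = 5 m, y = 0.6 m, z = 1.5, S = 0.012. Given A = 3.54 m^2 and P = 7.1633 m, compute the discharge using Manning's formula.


R = A/P = 3.54/7.1633 = 0.494186
Q = (1/0.015) * 3.54 * 0.494186^(2/3) * 0.012^0.5

16.1596 m^3/s


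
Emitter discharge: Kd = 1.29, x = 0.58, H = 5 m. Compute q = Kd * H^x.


q = Kd * H^x = 1.29 * 5^0.58 = 1.29 * 2.543329

3.2809 L/h


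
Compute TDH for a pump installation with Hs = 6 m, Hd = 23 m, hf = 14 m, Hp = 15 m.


TDH = Hs + Hd + hf + Hp = 6 + 23 + 14 + 15 = 58

58 m


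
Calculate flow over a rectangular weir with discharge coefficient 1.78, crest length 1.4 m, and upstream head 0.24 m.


Q = C * L * H^(3/2) = 1.78 * 1.4 * 0.24^1.5 = 1.78 * 1.4 * 0.117576

0.2930 m^3/s


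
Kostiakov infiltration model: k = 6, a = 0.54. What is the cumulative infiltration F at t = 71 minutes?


F = k * t^a = 6 * 71^0.54
F = 6 * 9.992623

59.9557 mm


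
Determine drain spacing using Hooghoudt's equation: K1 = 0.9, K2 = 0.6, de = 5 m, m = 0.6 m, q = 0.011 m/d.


S^2 = 8*K2*de*m/q + 4*K1*m^2/q
S^2 = 8*0.6*5*0.6/0.011 + 4*0.9*0.6^2/0.011
S = sqrt(1426.9091)

37.7745 m


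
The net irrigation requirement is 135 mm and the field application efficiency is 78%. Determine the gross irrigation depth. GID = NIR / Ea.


Ea = 78% = 0.78
GID = NIR / Ea = 135 / 0.78 = 173.0769 mm

173.0769 mm


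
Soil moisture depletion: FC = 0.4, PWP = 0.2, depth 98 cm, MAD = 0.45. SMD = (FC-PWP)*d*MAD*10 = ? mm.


SMD = (FC - PWP) * d * MAD * 10
SMD = (0.4 - 0.2) * 98 * 0.45 * 10
SMD = 0.2000 * 98 * 0.45 * 10

88.2000 mm


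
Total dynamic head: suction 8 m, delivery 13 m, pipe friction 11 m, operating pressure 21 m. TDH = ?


TDH = Hs + Hd + hf + Hp = 8 + 13 + 11 + 21 = 53

53 m


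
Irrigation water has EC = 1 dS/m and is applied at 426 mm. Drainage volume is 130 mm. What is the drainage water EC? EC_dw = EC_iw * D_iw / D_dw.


EC_dw = EC_iw * D_iw / D_dw
EC_dw = 1 * 426 / 130
EC_dw = 426 / 130

3.2769 dS/m


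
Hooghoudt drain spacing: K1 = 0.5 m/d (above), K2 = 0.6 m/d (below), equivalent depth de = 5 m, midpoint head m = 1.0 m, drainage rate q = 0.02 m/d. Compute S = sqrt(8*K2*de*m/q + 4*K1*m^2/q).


S^2 = 8*K2*de*m/q + 4*K1*m^2/q
S^2 = 8*0.6*5*1.0/0.02 + 4*0.5*1.0^2/0.02
S = sqrt(1300.0000)

36.0555 m


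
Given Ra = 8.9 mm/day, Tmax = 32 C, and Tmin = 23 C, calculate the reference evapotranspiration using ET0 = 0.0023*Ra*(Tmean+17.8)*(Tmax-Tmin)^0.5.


Tmean = (Tmax + Tmin)/2 = (32 + 23)/2 = 27.5
ET0 = 0.0023 * 8.9 * (27.5 + 17.8) * sqrt(32 - 23)
ET0 = 0.0023 * 8.9 * 45.3 * 3.000000

2.7819 mm/day


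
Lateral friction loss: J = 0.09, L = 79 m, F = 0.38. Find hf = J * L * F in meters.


hf = J * L * F = 0.09 * 79 * 0.38 = 2.7018 m

2.7018 m


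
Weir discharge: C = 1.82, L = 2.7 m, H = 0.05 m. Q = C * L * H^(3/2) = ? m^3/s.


Q = C * L * H^(3/2) = 1.82 * 2.7 * 0.05^1.5 = 1.82 * 2.7 * 0.011180

0.0549 m^3/s


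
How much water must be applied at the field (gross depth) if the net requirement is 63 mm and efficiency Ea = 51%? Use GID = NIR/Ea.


Ea = 51% = 0.51
GID = NIR / Ea = 63 / 0.51 = 123.5294 mm

123.5294 mm


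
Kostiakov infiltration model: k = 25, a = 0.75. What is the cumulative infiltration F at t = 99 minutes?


F = k * t^a = 25 * 99^0.75
F = 25 * 31.385308

784.6327 mm


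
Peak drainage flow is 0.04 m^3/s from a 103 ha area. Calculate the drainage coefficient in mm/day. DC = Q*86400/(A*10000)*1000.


DC = Q * 86400 / (A * 10000) * 1000
DC = 0.04 * 86400 / (103 * 10000) * 1000
DC = 3456000.0000 / 1030000

3.3553 mm/day


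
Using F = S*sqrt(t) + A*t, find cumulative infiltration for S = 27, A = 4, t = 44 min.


F = S*sqrt(t) + A*t
F = 27*sqrt(44) + 4*44
F = 27*6.633250 + 176

355.0978 mm


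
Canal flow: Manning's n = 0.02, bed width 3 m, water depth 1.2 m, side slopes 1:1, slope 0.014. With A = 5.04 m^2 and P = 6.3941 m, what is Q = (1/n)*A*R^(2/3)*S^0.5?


R = A/P = 5.04/6.3941 = 0.788227
Q = (1/0.02) * 5.04 * 0.788227^(2/3) * 0.014^0.5

25.4428 m^3/s


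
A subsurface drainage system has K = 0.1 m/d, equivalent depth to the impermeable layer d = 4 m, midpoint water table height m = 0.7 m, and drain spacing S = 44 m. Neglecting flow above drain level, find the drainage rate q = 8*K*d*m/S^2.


q = 8*K*d*m/S^2
q = 8*0.1*4*0.7/44^2
q = 2.2400 / 1936

0.0012 m/d


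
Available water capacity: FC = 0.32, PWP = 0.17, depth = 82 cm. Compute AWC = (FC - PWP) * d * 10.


AWC = (FC - PWP) * d * 10
AWC = (0.32 - 0.17) * 82 * 10
AWC = 0.1500 * 82 * 10

123.0000 mm


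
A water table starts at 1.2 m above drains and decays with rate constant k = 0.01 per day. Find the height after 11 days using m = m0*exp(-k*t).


m = m0 * exp(-k*t)
m = 1.2 * exp(-0.01 * 11)
m = 1.2 * exp(-0.1100)

1.0750 m


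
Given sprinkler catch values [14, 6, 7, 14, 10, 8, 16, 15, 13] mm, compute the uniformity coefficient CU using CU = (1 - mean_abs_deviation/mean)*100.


mean = 11.444444 mm
MAD = 3.283951 mm
CU = (1 - 3.283951/11.444444)*100

71.3053 %


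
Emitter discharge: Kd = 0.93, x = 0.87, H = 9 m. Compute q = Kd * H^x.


q = Kd * H^x = 0.93 * 9^0.87 = 0.93 * 6.763804

6.2903 L/h


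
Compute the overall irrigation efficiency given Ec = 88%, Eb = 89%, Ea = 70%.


Ec = 0.88, Eb = 0.89, Ea = 0.7
E = 0.88 * 0.89 * 0.7 * 100 = 54.8240%

54.8240 %


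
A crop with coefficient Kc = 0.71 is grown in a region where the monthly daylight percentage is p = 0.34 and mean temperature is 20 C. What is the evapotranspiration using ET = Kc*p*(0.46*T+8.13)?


ET = Kc * p * (0.46*T + 8.13)
ET = 0.71 * 0.34 * (0.46*20 + 8.13)
ET = 0.71 * 0.34 * 17.3300

4.1835 mm/day


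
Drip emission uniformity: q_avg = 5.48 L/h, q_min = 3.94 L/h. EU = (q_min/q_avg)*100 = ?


EU = (q_min/q_avg)*100 = (3.94/5.48)*100 = 71.8978%

71.8978 %


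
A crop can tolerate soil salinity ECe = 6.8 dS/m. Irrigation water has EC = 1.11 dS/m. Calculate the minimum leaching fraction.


LR = ECiw / (5*ECe - ECiw)
LR = 1.11 / (5*6.8 - 1.11)
LR = 1.11 / 32.8900

0.0337


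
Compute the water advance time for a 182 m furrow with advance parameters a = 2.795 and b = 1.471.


t = (L/a)^(1/b)
t = (182/2.795)^(1/1.471)
t = 65.116279^(1/1.471)

17.0987 min


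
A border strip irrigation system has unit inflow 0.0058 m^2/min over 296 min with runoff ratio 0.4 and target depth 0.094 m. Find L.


L = q*t/((1+r)*Z)
L = 0.0058*296/((1+0.4)*0.094)
L = 1.7168/0.1316

13.0456 m


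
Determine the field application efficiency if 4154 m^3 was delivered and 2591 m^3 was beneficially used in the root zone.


Ea = V_root / V_field * 100 = 2591 / 4154 * 100 = 62.3736%

62.3736 %


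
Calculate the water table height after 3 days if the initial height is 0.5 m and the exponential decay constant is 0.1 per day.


m = m0 * exp(-k*t)
m = 0.5 * exp(-0.1 * 3)
m = 0.5 * exp(-0.3000)

0.3704 m


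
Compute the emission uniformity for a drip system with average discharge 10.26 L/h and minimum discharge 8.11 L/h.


EU = (q_min/q_avg)*100 = (8.11/10.26)*100 = 79.0448%

79.0448 %


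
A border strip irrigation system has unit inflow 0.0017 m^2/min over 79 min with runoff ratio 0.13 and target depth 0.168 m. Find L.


L = q*t/((1+r)*Z)
L = 0.0017*79/((1+0.13)*0.168)
L = 0.1343/0.18984

0.7074 m


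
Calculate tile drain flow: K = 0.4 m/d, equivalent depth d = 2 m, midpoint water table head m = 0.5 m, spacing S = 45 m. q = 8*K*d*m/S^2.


q = 8*K*d*m/S^2
q = 8*0.4*2*0.5/45^2
q = 3.2000 / 2025

0.0016 m/d


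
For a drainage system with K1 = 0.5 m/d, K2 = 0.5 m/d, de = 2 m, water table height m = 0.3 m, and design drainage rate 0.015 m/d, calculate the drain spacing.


S^2 = 8*K2*de*m/q + 4*K1*m^2/q
S^2 = 8*0.5*2*0.3/0.015 + 4*0.5*0.3^2/0.015
S = sqrt(172.0000)

13.1149 m


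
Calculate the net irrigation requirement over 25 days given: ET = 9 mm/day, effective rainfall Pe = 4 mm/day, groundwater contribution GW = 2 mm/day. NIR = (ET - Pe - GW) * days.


Daily deficit = ET - Pe - GW = 9 - 4 - 2 = 3 mm/day
NIR = 3 * 25 = 75 mm

75.0000 mm


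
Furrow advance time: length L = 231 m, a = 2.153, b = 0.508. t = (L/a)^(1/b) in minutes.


t = (L/a)^(1/b)
t = (231/2.153)^(1/0.508)
t = 107.292150^(1/0.508)

9935.3003 min


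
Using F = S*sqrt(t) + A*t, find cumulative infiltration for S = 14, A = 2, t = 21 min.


F = S*sqrt(t) + A*t
F = 14*sqrt(21) + 2*21
F = 14*4.582576 + 42

106.1561 mm


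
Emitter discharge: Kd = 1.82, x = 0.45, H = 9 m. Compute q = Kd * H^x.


q = Kd * H^x = 1.82 * 9^0.45 = 1.82 * 2.687875

4.8919 L/h


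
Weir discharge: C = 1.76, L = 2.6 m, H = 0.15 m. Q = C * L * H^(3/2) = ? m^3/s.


Q = C * L * H^(3/2) = 1.76 * 2.6 * 0.15^1.5 = 1.76 * 2.6 * 0.058095

0.2658 m^3/s


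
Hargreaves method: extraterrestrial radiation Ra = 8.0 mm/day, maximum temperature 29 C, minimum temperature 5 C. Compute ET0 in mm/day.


Tmean = (Tmax + Tmin)/2 = (29 + 5)/2 = 17.0
ET0 = 0.0023 * 8.0 * (17.0 + 17.8) * sqrt(29 - 5)
ET0 = 0.0023 * 8.0 * 34.8 * 4.898979

3.1369 mm/day


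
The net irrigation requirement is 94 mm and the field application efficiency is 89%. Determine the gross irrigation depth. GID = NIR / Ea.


Ea = 89% = 0.89
GID = NIR / Ea = 94 / 0.89 = 105.6180 mm

105.6180 mm


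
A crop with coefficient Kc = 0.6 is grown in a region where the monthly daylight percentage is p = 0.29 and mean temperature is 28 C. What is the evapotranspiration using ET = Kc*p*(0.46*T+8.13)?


ET = Kc * p * (0.46*T + 8.13)
ET = 0.6 * 0.29 * (0.46*28 + 8.13)
ET = 0.6 * 0.29 * 21.0100

3.6557 mm/day


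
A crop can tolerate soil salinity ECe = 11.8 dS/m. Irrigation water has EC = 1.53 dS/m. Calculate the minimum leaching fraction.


LR = ECiw / (5*ECe - ECiw)
LR = 1.53 / (5*11.8 - 1.53)
LR = 1.53 / 57.4700

0.0266


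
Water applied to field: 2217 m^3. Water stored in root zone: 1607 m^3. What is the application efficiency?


Ea = V_root / V_field * 100 = 1607 / 2217 * 100 = 72.4853%

72.4853 %


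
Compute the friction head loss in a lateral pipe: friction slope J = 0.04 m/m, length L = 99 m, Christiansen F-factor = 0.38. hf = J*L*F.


hf = J * L * F = 0.04 * 99 * 0.38 = 1.5048 m

1.5048 m


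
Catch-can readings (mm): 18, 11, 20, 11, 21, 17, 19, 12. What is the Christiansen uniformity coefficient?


mean = 16.125000 mm
MAD = 3.593750 mm
CU = (1 - 3.593750/16.125000)*100

77.7132 %


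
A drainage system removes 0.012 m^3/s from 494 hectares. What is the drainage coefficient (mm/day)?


DC = Q * 86400 / (A * 10000) * 1000
DC = 0.012 * 86400 / (494 * 10000) * 1000
DC = 1036800.0000 / 4940000

0.2099 mm/day


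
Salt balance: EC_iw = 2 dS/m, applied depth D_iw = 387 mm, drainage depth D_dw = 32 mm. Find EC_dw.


EC_dw = EC_iw * D_iw / D_dw
EC_dw = 2 * 387 / 32
EC_dw = 774 / 32

24.1875 dS/m


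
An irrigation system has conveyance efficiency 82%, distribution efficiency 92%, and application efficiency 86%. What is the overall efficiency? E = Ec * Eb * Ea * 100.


Ec = 0.82, Eb = 0.92, Ea = 0.86
E = 0.82 * 0.92 * 0.86 * 100 = 64.8784%

64.8784 %


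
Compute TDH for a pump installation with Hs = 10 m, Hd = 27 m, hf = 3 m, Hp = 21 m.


TDH = Hs + Hd + hf + Hp = 10 + 27 + 3 + 21 = 61

61 m


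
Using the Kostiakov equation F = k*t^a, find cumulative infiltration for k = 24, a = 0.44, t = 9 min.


F = k * t^a = 24 * 9^0.44
F = 24 * 2.629461

63.1071 mm


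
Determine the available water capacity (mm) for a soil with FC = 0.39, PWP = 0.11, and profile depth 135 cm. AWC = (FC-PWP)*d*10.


AWC = (FC - PWP) * d * 10
AWC = (0.39 - 0.11) * 135 * 10
AWC = 0.2800 * 135 * 10

378.0000 mm


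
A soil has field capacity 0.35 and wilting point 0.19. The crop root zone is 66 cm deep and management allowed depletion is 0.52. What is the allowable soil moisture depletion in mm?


SMD = (FC - PWP) * d * MAD * 10
SMD = (0.35 - 0.19) * 66 * 0.52 * 10
SMD = 0.1600 * 66 * 0.52 * 10

54.9120 mm


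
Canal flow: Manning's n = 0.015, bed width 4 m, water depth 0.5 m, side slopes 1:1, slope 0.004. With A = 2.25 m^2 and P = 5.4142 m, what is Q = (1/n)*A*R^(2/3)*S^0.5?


R = A/P = 2.25/5.4142 = 0.415574
Q = (1/0.015) * 2.25 * 0.415574^(2/3) * 0.004^0.5

5.2831 m^3/s


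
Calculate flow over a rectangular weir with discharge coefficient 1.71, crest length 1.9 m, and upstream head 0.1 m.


Q = C * L * H^(3/2) = 1.71 * 1.9 * 0.1^1.5 = 1.71 * 1.9 * 0.031623

0.1027 m^3/s


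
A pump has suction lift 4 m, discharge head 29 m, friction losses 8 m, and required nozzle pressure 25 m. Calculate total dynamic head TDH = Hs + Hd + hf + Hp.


TDH = Hs + Hd + hf + Hp = 4 + 29 + 8 + 25 = 66

66 m


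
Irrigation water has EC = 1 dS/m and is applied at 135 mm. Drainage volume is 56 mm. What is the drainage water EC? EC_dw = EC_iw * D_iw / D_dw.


EC_dw = EC_iw * D_iw / D_dw
EC_dw = 1 * 135 / 56
EC_dw = 135 / 56

2.4107 dS/m


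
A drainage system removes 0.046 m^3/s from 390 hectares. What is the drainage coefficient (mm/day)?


DC = Q * 86400 / (A * 10000) * 1000
DC = 0.046 * 86400 / (390 * 10000) * 1000
DC = 3974400.0000 / 3900000

1.0191 mm/day
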